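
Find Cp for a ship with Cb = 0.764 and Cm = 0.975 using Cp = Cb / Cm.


Formula: Cp = Cb / Cm
Substituting: Cp = 0.764 / 0.975
Result: Cp ≈ 0.78359 (5 s.f.)

0.78359


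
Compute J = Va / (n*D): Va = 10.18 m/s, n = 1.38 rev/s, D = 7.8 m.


Formula: J = Va / (n * D)
Step 1 — n * D = 1.38 * 7.8 = 10.764
Step 2 — J = 10.18 / 10.764 ≈ 0.94575 (5 s.f.)

0.94575


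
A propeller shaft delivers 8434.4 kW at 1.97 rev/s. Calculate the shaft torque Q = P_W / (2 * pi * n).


Formula: Q = P_W / (2 * pi * n)
Step 1 — P_W = 8434.4 kW * 1000 = 8434400.0 W
Step 2 — 2 * pi * n = 2 * pi * 1.97 = 12.377875
Step 3 — Q = 8434400.0 / 12.377875 ≈ 681410 N·m (5 s.f.)

681410 N·m


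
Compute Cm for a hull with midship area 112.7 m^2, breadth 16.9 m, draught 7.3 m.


Formula: Cm = Am / (B * T)
Step 1 — B * T = 16.9 * 7.3 = 123.37 m^2
Step 2 — Cm = 112.7 / 123.37 ≈ 0.91351 (5 s.f.)

0.91351


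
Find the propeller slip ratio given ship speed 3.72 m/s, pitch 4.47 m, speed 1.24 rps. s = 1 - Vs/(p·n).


Formula: s = 1 - Vs / (p * n)
Step 1 — p * n = 4.47 * 1.24 = 5.5428
Step 2 — Vs / (p*n) = 3.72 / 5.5428 = 0.671141 (6 d.p.)
Step 3 — s = 1 - 0.671141 = 0.328859

0.328859


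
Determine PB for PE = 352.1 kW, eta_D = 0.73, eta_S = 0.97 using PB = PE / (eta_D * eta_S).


Formula: PB = PE / (eta_D * eta_S)
Step 1 — combined efficiency = eta_D * eta_S = 0.73 * 0.97 = 0.7081
Step 2 — PB = 352.1 / 0.7081 ≈ 497.25 kW (5 s.f.)

497.25 kW


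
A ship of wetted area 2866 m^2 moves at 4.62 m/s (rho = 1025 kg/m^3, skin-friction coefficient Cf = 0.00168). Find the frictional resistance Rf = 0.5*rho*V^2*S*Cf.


Formula: Rf = 0.5 * rho * V^2 * S * Cf
Step 1 — V^2 = 4.62^2 = 21.3444
Step 2 — 0.5 * rho * V^2 = 0.5 * 1025 * 21.3444 = 10939.005
Step 3 — Rf = 10939.005 * 2866 * 0.00168 ≈ 52670 N (5 s.f.)

52670 N


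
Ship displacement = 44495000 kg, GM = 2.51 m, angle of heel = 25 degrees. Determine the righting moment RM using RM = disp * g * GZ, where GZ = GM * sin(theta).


Formula: GZ = GM * sin(theta); RM = disp * g * GZ
Step 1 — GZ = 2.51 * sin(25°) = 2.51 * 0.422618 = 1.060771 m
Step 2 — RM = 44495000 * 9.81 * 1.060771 ≈ 463020000 N·m (5 s.f.)

463020000 N·m


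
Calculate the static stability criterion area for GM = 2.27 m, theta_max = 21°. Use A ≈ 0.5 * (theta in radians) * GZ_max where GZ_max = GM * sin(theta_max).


Formula: GZ_max = GM * sin(theta); Area = 0.5 * theta_rad * GZ_max
Step 1 — GZ_max = 2.27 * sin(21°) = 2.27 * 0.358368 = 0.813495 m
Step 2 — theta_rad = 21 * pi/180 = 0.366519 rad
Step 3 — Area = 0.5 * 0.366519 * 0.813495 ≈ 0.14908 m·rad (5 s.f.)

0.14908 m·rad


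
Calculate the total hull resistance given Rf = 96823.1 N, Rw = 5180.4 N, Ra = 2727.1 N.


Formula: Rt = Rf + Rw + Ra
Substituting: Rt = 96823.1 + 5180.4 + 2727.1
Result: Rt = 104730.6 N

104730.6 N


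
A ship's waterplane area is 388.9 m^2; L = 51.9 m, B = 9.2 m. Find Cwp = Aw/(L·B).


Formula: Cwp = Aw / (L * B)
Step 1 — L * B = 51.9 * 9.2 = 477.48 m^2
Step 2 — Cwp = 388.9 / 477.48 ≈ 0.81448 (5 s.f.)

0.81448


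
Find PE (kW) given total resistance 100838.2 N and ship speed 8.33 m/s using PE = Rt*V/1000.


Formula: PE = Rt * V / 1000 (kW)
Step 1 — PE (W) = 100838.2 * 8.33 = 839982.206 W
Step 2 — PE (kW) = 839982.206 / 1000 ≈ 839.98 kW (5 s.f.)

839.98 kW


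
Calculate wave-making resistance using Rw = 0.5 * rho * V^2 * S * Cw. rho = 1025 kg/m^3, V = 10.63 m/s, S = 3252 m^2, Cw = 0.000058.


Formula: Rw = 0.5 * rho * V^2 * S * Cw
Step 1 — V^2 = 10.63^2 = 112.9969
Step 2 — 0.5 * rho * V^2 = 0.5 * 1025 * 112.9969 = 57910.91125
Step 3 — Rw = 57910.91125 * 3252 * 0.000058 ≈ 10923 N (5 s.f.)

10923 N


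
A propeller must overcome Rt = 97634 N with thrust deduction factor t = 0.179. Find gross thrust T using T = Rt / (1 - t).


Formula: T = Rt / (1 - t)
Step 1 — (1 - t) = 1 - 0.179 = 0.821
Step 2 — T = 97634 / 0.821 ≈ 118920 N (5 s.f.)

118920 N


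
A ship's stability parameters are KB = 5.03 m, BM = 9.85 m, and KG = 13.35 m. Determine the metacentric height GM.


Formula: GM = KB + BM - KG
Step 1 — KM = KB + BM = 5.03 + 9.85 = 14.88 m
Step 2 — GM = KM - KG = 14.88 - 13.35 = 1.53 m

1.53 m


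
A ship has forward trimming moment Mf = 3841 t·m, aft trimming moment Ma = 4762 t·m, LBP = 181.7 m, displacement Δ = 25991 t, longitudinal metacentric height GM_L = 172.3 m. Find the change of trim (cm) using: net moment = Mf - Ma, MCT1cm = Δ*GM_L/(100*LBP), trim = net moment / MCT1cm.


Formula: net trimming moment = Mf - Ma; MCT1cm = Δ*GM_L/(100*LBP); trim = net moment / MCT1cm
Step 1 — net trimming moment = 3841 - 4762 = -921 t·m
Step 2 — MCT1cm = 25991 * 172.3 / (100 * 181.7) = 246.4639 t·m/cm
Step 3 — trim = -921 / 246.4639 ≈ -3.7369 cm (5 s.f.)

-3.7369 cm


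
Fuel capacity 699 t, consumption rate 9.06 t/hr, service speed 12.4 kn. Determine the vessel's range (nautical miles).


Formula: endurance = fuel / rate; range = endurance * speed
Step 1 — endurance = 699 / 9.06 = 77.1523 hours
Step 2 — range = 77.1523 * 12.4 ≈ 956.69 nautical miles (5 s.f.)

956.69 NM


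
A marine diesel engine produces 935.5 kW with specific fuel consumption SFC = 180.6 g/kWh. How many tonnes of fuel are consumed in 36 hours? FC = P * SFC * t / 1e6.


Formula: FC (tonnes) = P * SFC * t / 1,000,000
Step 1 — P * SFC * t = 935.5 * 180.6 * 36 = 6082246.8 g
Step 2 — FC (tonnes) = 6082246.8 / 1,000,000 ≈ 6.0822 tonnes (5 s.f.)

6.0822 tonnes


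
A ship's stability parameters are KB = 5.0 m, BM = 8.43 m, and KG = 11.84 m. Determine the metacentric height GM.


Formula: GM = KB + BM - KG
Step 1 — KM = KB + BM = 5.0 + 8.43 = 13.43 m
Step 2 — GM = KM - KG = 13.43 - 11.84 = 1.59 m

1.59 m


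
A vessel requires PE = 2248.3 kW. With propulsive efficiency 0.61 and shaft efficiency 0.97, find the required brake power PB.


Formula: PB = PE / (eta_D * eta_S)
Step 1 — combined efficiency = eta_D * eta_S = 0.61 * 0.97 = 0.5917
Step 2 — PB = 2248.3 / 0.5917 ≈ 3799.7 kW (5 s.f.)

3799.7 kW


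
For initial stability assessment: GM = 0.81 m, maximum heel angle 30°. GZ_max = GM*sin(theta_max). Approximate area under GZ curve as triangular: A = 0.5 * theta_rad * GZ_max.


Formula: GZ_max = GM * sin(theta); Area = 0.5 * theta_rad * GZ_max
Step 1 — GZ_max = 0.81 * sin(30°) = 0.81 * 0.5 = 0.405 m
Step 2 — theta_rad = 30 * pi/180 = 0.523599 rad
Step 3 — Area = 0.5 * 0.523599 * 0.405 ≈ 0.10603 m·rad (5 s.f.)

0.10603 m·rad


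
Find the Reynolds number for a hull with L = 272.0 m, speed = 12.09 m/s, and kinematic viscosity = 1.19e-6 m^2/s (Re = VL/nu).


Formula: Re = V * L / nu
Step 1 — V * L = 12.09 * 272.0 = 3288.48 m^2/s
Step 2 — Re = 3288.48 / 1.19e-6 = 2.76e+09

2.76e+09


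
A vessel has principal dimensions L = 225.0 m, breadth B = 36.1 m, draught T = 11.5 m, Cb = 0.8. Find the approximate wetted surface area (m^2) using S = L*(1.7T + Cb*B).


Formula: S = 1.7*L*T + V/T with V = Cb*L*B*T, i.e. S = L * (1.7*T + Cb*B)
Step 1 — 1.7*T = 1.7 * 11.5 = 19.55 m
Step 2 — Cb*B = 0.8 * 36.1 = 28.88 m
Step 3 — 1.7*T + Cb*B = 19.55 + 28.88 = 48.43 m
Step 4 — S = 225.0 * 48.43 ≈ 10897 m^2 (5 s.f.)

10897 m^2


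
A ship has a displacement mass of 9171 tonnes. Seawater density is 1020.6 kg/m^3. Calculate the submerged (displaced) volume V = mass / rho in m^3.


Formula: V = mass / rho
Step 1 — convert tonnes to kg: 9171 t * 1000 = 9171000 kg
Step 2 — V = 9171000 / 1020.6 ≈ 8985.9 m^3 (5 s.f.)

8985.9 m^3


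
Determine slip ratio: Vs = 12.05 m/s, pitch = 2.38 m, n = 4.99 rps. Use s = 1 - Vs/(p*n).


Formula: s = 1 - Vs / (p * n)
Step 1 — p * n = 2.38 * 4.99 = 11.8762
Step 2 — Vs / (p*n) = 12.05 / 11.8762 = 1.014634 (6 d.p.)
Step 3 — s = 1 - 1.014634 = -0.014634

-0.014634


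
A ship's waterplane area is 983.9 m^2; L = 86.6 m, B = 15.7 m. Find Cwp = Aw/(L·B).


Formula: Cwp = Aw / (L * B)
Step 1 — L * B = 86.6 * 15.7 = 1359.62 m^2
Step 2 — Cwp = 983.9 / 1359.62 ≈ 0.72366 (5 s.f.)

0.72366


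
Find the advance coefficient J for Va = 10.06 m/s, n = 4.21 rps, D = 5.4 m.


Formula: J = Va / (n * D)
Step 1 — n * D = 4.21 * 5.4 = 22.734
Step 2 — J = 10.06 / 22.734 ≈ 0.44251 (5 s.f.)

0.44251


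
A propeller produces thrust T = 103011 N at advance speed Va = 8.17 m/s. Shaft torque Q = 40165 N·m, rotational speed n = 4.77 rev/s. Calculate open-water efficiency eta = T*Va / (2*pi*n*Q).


Formula: eta = T * Va / (2 * pi * n * Q)
Step 1 — numerator = T * Va = 103011 * 8.17 = 841599.87
Step 2 — 2 * pi * n = 2 * pi * 4.77 = 29.970794
Step 3 — denominator = 29.970794 * 40165 = 1203776.94
Step 4 — eta = 841599.87 / 1203776.94 ≈ 0.69913 (5 s.f.)

0.69913


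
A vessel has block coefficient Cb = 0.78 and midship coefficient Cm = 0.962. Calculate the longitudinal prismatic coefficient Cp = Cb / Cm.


Formula: Cp = Cb / Cm
Substituting: Cp = 0.78 / 0.962
Result: Cp ≈ 0.81081 (5 s.f.)

0.81081


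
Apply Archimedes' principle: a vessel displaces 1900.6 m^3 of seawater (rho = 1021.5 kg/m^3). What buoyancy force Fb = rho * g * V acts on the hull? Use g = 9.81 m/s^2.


Formula: Fb = rho * g * V
Substituting: Fb = 1021.5 * 9.81 * 1900.6
Intermediate: 1021.5 * 9.81 = 10020.915
Result: Fb = 10020.915 * 1900.6 ≈ 19046000 N (5 s.f.)

19046000 N


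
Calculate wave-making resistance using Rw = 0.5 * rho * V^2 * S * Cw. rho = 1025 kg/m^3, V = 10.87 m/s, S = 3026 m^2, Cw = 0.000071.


Formula: Rw = 0.5 * rho * V^2 * S * Cw
Step 1 — V^2 = 10.87^2 = 118.1569
Step 2 — 0.5 * rho * V^2 = 0.5 * 1025 * 118.1569 = 60555.41125
Step 3 — Rw = 60555.41125 * 3026 * 0.000071 ≈ 13010 N (5 s.f.)

13010 N


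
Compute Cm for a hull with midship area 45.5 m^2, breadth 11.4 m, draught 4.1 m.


Formula: Cm = Am / (B * T)
Step 1 — B * T = 11.4 * 4.1 = 46.74 m^2
Step 2 — Cm = 45.5 / 46.74 ≈ 0.97347 (5 s.f.)

0.97347


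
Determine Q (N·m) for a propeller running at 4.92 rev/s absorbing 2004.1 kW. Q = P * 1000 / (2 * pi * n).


Formula: Q = P_W / (2 * pi * n)
Step 1 — P_W = 2004.1 kW * 1000 = 2004100.0 W
Step 2 — 2 * pi * n = 2 * pi * 4.92 = 30.913272
Step 3 — Q = 2004100.0 / 30.913272 ≈ 64830 N·m (5 s.f.)

64830 N·m


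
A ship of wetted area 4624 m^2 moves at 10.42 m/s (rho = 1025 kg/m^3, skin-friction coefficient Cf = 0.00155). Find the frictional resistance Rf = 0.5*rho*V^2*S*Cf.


Formula: Rf = 0.5 * rho * V^2 * S * Cf
Step 1 — V^2 = 10.42^2 = 108.5764
Step 2 — 0.5 * rho * V^2 = 0.5 * 1025 * 108.5764 = 55645.405
Step 3 — Rf = 55645.405 * 4624 * 0.00155 ≈ 398820 N (5 s.f.)

398820 N


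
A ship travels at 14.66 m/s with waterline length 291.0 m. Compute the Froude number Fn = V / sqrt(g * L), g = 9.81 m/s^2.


Formula: Fn = V / sqrt(g * L)
Step 1 — g * L = 9.81 * 291.0 = 2854.71
Step 2 — sqrt(g * L) = sqrt(2854.71) = 53.429486
Step 3 — Fn = 14.66 / 53.429486 ≈ 0.27438 (5 s.f.)

0.27438


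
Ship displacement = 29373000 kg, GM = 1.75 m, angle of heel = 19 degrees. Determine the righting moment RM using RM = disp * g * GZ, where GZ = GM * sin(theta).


Formula: GZ = GM * sin(theta); RM = disp * g * GZ
Step 1 — GZ = 1.75 * sin(19°) = 1.75 * 0.325568 = 0.569744 m
Step 2 — RM = 29373000 * 9.81 * 0.569744 ≈ 164170000 N·m (5 s.f.)

164170000 N·m


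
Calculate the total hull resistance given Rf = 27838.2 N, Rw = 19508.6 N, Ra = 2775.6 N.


Formula: Rt = Rf + Rw + Ra
Substituting: Rt = 27838.2 + 19508.6 + 2775.6
Result: Rt = 50122.4 N

50122.4 N


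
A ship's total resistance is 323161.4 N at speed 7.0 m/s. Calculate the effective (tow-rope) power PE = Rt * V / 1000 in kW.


Formula: PE = Rt * V / 1000 (kW)
Step 1 — PE (W) = 323161.4 * 7.0 = 2262129.8 W
Step 2 — PE (kW) = 2262129.8 / 1000 ≈ 2262.1 kW (5 s.f.)

2262.1 kW


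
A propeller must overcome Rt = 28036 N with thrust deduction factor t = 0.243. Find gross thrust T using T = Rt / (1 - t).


Formula: T = Rt / (1 - t)
Step 1 — (1 - t) = 1 - 0.243 = 0.757
Step 2 — T = 28036 / 0.757 ≈ 37036 N (5 s.f.)

37036 N


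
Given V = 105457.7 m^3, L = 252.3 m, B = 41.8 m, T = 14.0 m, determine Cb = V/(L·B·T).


Formula: Cb = V / (L * B * T)
Step 1 — L * B * T = 252.3 * 41.8 * 14.0 = 147645.96 m^3
Step 2 — Cb = 105457.7 / 147645.96 ≈ 0.71426 (5 s.f.)

0.71426


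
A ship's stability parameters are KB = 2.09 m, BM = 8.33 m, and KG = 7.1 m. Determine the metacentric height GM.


Formula: GM = KB + BM - KG
Step 1 — KM = KB + BM = 2.09 + 8.33 = 10.42 m
Step 2 — GM = KM - KG = 10.42 - 7.1 = 3.32 m

3.32 m


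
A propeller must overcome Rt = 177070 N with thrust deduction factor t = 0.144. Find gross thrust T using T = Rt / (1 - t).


Formula: T = Rt / (1 - t)
Step 1 — (1 - t) = 1 - 0.144 = 0.856
Step 2 — T = 177070 / 0.856 ≈ 206860 N (5 s.f.)

206860 N


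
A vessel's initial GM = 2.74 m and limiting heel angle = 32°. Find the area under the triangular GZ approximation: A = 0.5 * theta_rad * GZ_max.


Formula: GZ_max = GM * sin(theta); Area = 0.5 * theta_rad * GZ_max
Step 1 — GZ_max = 2.74 * sin(32°) = 2.74 * 0.529919 = 1.451978 m
Step 2 — theta_rad = 32 * pi/180 = 0.558505 rad
Step 3 — Area = 0.5 * 0.558505 * 1.451978 ≈ 0.40547 m·rad (5 s.f.)

0.40547 m·rad


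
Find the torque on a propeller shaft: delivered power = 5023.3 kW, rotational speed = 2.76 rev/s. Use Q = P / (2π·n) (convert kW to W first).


Formula: Q = P_W / (2 * pi * n)
Step 1 — P_W = 5023.3 kW * 1000 = 5023300.0 W
Step 2 — 2 * pi * n = 2 * pi * 2.76 = 17.341591
Step 3 — Q = 5023300.0 / 17.341591 ≈ 289670 N·m (5 s.f.)

289670 N·m


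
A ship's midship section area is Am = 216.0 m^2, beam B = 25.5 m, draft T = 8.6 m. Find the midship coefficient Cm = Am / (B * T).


Formula: Cm = Am / (B * T)
Step 1 — B * T = 25.5 * 8.6 = 219.3 m^2
Step 2 — Cm = 216.0 / 219.3 ≈ 0.98495 (5 s.f.)

0.98495


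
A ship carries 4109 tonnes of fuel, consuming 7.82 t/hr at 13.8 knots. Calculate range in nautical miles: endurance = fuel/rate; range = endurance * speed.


Formula: endurance = fuel / rate; range = endurance * speed
Step 1 — endurance = 4109 / 7.82 = 525.4476 hours
Step 2 — range = 525.4476 * 13.8 ≈ 7251.2 nautical miles (5 s.f.)

7251.2 NM


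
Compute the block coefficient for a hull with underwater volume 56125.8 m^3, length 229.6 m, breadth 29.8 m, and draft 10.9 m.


Formula: Cb = V / (L * B * T)
Step 1 — L * B * T = 229.6 * 29.8 * 10.9 = 74578.672 m^3
Step 2 — Cb = 56125.8 / 74578.672 ≈ 0.75257 (5 s.f.)

0.75257


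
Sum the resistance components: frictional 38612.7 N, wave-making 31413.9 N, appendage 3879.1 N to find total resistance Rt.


Formula: Rt = Rf + Rw + Ra
Substituting: Rt = 38612.7 + 31413.9 + 3879.1
Result: Rt = 73905.7 N

73905.7 N


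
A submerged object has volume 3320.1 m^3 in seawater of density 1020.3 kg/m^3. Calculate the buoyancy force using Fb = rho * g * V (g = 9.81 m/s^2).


Formula: Fb = rho * g * V
Substituting: Fb = 1020.3 * 9.81 * 3320.1
Intermediate: 1020.3 * 9.81 = 10009.143
Result: Fb = 10009.143 * 3320.1 ≈ 33231000 N (5 s.f.)

33231000 N


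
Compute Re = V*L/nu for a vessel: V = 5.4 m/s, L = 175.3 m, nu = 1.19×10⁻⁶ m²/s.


Formula: Re = V * L / nu
Step 1 — V * L = 5.4 * 175.3 = 946.62 m^2/s
Step 2 — Re = 946.62 / 1.19e-6 = 7.95e+08

7.95e+08


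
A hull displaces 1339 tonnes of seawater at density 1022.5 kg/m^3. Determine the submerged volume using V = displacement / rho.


Formula: V = mass / rho
Step 1 — convert tonnes to kg: 1339 t * 1000 = 1339000 kg
Step 2 — V = 1339000 / 1022.5 ≈ 1309.5 m^3 (5 s.f.)

1309.5 m^3


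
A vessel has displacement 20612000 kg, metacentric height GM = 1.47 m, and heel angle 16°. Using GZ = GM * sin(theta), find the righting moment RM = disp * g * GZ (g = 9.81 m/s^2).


Formula: GZ = GM * sin(theta); RM = disp * g * GZ
Step 1 — GZ = 1.47 * sin(16°) = 1.47 * 0.275637 = 0.405186 m
Step 2 — RM = 20612000 * 9.81 * 0.405186 ≈ 81930000 N·m (5 s.f.)

81930000 N·m


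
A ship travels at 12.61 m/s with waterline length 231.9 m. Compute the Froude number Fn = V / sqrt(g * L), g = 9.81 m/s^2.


Formula: Fn = V / sqrt(g * L)
Step 1 — g * L = 9.81 * 231.9 = 2274.939
Step 2 — sqrt(g * L) = sqrt(2274.939) = 47.696321
Step 3 — Fn = 12.61 / 47.696321 ≈ 0.26438 (5 s.f.)

0.26438


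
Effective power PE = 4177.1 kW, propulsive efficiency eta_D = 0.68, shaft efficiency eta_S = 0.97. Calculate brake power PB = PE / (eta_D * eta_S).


Formula: PB = PE / (eta_D * eta_S)
Step 1 — combined efficiency = eta_D * eta_S = 0.68 * 0.97 = 0.6596
Step 2 — PB = 4177.1 / 0.6596 ≈ 6332.8 kW (5 s.f.)

6332.8 kW


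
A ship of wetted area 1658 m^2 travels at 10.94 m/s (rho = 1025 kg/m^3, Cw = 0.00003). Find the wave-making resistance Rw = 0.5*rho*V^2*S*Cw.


Formula: Rw = 0.5 * rho * V^2 * S * Cw
Step 1 — V^2 = 10.94^2 = 119.6836
Step 2 — 0.5 * rho * V^2 = 0.5 * 1025 * 119.6836 = 61337.845
Step 3 — Rw = 61337.845 * 1658 * 0.00003 ≈ 3050.9 N (5 s.f.)

3050.9 N


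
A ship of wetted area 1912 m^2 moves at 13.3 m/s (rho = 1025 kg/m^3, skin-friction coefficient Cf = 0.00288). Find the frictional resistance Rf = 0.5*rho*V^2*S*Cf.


Formula: Rf = 0.5 * rho * V^2 * S * Cf
Step 1 — V^2 = 13.3^2 = 176.89
Step 2 — 0.5 * rho * V^2 = 0.5 * 1025 * 176.89 = 90656.125
Step 3 — Rf = 90656.125 * 1912 * 0.00288 ≈ 499200 N (5 s.f.)

499200 N


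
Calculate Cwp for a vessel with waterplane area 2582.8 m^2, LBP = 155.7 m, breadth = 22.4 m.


Formula: Cwp = Aw / (L * B)
Step 1 — L * B = 155.7 * 22.4 = 3487.68 m^2
Step 2 — Cwp = 2582.8 / 3487.68 ≈ 0.74055 (5 s.f.)

0.74055


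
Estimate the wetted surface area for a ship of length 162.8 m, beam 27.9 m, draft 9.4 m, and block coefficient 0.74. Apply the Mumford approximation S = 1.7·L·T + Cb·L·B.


Formula: S = 1.7*L*T + V/T with V = Cb*L*B*T, i.e. S = L * (1.7*T + Cb*B)
Step 1 — 1.7*T = 1.7 * 9.4 = 15.98 m
Step 2 — Cb*B = 0.74 * 27.9 = 20.646 m
Step 3 — 1.7*T + Cb*B = 15.98 + 20.646 = 36.626 m
Step 4 — S = 162.8 * 36.626 ≈ 5962.7 m^2 (5 s.f.)

5962.7 m^2


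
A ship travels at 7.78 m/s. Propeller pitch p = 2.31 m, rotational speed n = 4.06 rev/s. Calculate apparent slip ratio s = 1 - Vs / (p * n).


Formula: s = 1 - Vs / (p * n)
Step 1 — p * n = 2.31 * 4.06 = 9.3786
Step 2 — Vs / (p*n) = 7.78 / 9.3786 = 0.829548 (6 d.p.)
Step 3 — s = 1 - 0.829548 = 0.170452

0.170452


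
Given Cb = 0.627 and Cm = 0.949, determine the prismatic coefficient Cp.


Formula: Cp = Cb / Cm
Substituting: Cp = 0.627 / 0.949
Result: Cp ≈ 0.66070 (5 s.f.)

0.66070


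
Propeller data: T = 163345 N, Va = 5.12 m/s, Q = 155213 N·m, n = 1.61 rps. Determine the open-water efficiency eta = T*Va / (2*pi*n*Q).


Formula: eta = T * Va / (2 * pi * n * Q)
Step 1 — numerator = T * Va = 163345 * 5.12 = 836326.4
Step 2 — 2 * pi * n = 2 * pi * 1.61 = 10.115928
Step 3 — denominator = 10.115928 * 155213 = 1570123.53
Step 4 — eta = 836326.4 / 1570123.53 ≈ 0.53265 (5 s.f.)

0.53265


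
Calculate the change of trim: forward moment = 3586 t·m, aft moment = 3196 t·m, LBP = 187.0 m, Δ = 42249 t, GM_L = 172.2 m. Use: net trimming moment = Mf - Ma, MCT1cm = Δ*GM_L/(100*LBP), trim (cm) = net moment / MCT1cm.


Formula: net trimming moment = Mf - Ma; MCT1cm = Δ*GM_L/(100*LBP); trim = net moment / MCT1cm
Step 1 — net trimming moment = 3586 - 3196 = 390 t·m
Step 2 — MCT1cm = 42249 * 172.2 / (100 * 187.0) = 389.0523 t·m/cm
Step 3 — trim = 390 / 389.0523 ≈ 1.0024 cm (5 s.f.)

1.0024 cm


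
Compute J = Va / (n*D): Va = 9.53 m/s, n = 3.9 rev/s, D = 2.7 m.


Formula: J = Va / (n * D)
Step 1 — n * D = 3.9 * 2.7 = 10.53
Step 2 — J = 9.53 / 10.53 ≈ 0.90503 (5 s.f.)

0.90503


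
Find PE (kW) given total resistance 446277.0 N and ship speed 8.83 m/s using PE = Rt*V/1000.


Formula: PE = Rt * V / 1000 (kW)
Step 1 — PE (W) = 446277.0 * 8.83 = 3940625.91 W
Step 2 — PE (kW) = 3940625.91 / 1000 ≈ 3940.6 kW (5 s.f.)

3940.6 kW


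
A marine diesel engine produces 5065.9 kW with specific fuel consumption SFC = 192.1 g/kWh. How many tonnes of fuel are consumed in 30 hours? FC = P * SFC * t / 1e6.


Formula: FC (tonnes) = P * SFC * t / 1,000,000
Step 1 — P * SFC * t = 5065.9 * 192.1 * 30 = 29194781.7 g
Step 2 — FC (tonnes) = 29194781.7 / 1,000,000 ≈ 29.195 tonnes (5 s.f.)

29.195 tonnes


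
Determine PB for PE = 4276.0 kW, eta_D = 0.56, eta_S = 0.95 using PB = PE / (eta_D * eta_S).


Formula: PB = PE / (eta_D * eta_S)
Step 1 — combined efficiency = eta_D * eta_S = 0.56 * 0.95 = 0.532
Step 2 — PB = 4276.0 / 0.532 ≈ 8037.6 kW (5 s.f.)

8037.6 kW


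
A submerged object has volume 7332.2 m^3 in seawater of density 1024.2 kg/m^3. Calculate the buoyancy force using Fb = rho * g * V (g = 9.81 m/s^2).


Formula: Fb = rho * g * V
Substituting: Fb = 1024.2 * 9.81 * 7332.2
Intermediate: 1024.2 * 9.81 = 10047.402
Result: Fb = 10047.402 * 7332.2 ≈ 73670000 N (5 s.f.)

73670000 N


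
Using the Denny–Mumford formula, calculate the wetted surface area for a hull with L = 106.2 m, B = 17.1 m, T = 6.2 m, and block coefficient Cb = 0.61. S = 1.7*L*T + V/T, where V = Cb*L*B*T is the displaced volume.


Formula: S = 1.7*L*T + V/T with V = Cb*L*B*T, i.e. S = L * (1.7*T + Cb*B)
Step 1 — 1.7*T = 1.7 * 6.2 = 10.54 m
Step 2 — Cb*B = 0.61 * 17.1 = 10.431 m
Step 3 — 1.7*T + Cb*B = 10.54 + 10.431 = 20.971 m
Step 4 — S = 106.2 * 20.971 ≈ 2227.1 m^2 (5 s.f.)

2227.1 m^2


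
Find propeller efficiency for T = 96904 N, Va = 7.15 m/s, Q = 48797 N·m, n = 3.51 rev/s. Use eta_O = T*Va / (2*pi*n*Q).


Formula: eta = T * Va / (2 * pi * n * Q)
Step 1 — numerator = T * Va = 96904 * 7.15 = 692863.6
Step 2 — 2 * pi * n = 2 * pi * 3.51 = 22.05398
Step 3 — denominator = 22.05398 * 48797 = 1076168.06
Step 4 — eta = 692863.6 / 1076168.06 ≈ 0.64382 (5 s.f.)

0.64382


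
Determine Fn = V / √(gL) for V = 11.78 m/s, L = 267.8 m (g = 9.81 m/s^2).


Formula: Fn = V / sqrt(g * L)
Step 1 — g * L = 9.81 * 267.8 = 2627.118
Step 2 — sqrt(g * L) = sqrt(2627.118) = 51.255419
Step 3 — Fn = 11.78 / 51.255419 ≈ 0.22983 (5 s.f.)

0.22983


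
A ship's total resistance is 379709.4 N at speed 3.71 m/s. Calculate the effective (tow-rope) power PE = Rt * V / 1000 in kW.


Formula: PE = Rt * V / 1000 (kW)
Step 1 — PE (W) = 379709.4 * 3.71 = 1408721.874 W
Step 2 — PE (kW) = 1408721.874 / 1000 ≈ 1408.7 kW (5 s.f.)

1408.7 kW


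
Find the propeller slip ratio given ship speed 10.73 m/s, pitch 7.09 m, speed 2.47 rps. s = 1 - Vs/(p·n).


Formula: s = 1 - Vs / (p * n)
Step 1 — p * n = 7.09 * 2.47 = 17.5123
Step 2 — Vs / (p*n) = 10.73 / 17.5123 = 0.612712 (6 d.p.)
Step 3 — s = 1 - 0.612712 = 0.387288

0.387288


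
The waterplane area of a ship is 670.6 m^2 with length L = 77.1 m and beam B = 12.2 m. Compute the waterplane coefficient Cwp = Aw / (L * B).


Formula: Cwp = Aw / (L * B)
Step 1 — L * B = 77.1 * 12.2 = 940.62 m^2
Step 2 — Cwp = 670.6 / 940.62 ≈ 0.71293 (5 s.f.)

0.71293


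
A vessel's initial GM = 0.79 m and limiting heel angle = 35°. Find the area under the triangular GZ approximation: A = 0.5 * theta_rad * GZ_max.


Formula: GZ_max = GM * sin(theta); Area = 0.5 * theta_rad * GZ_max
Step 1 — GZ_max = 0.79 * sin(35°) = 0.79 * 0.573576 = 0.453125 m
Step 2 — theta_rad = 35 * pi/180 = 0.610865 rad
Step 3 — Area = 0.5 * 0.610865 * 0.453125 ≈ 0.13840 m·rad (5 s.f.)

0.13840 m·rad


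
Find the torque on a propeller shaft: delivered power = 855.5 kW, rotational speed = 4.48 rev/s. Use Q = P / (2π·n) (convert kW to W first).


Formula: Q = P_W / (2 * pi * n)
Step 1 — P_W = 855.5 kW * 1000 = 855500.0 W
Step 2 — 2 * pi * n = 2 * pi * 4.48 = 28.14867
Step 3 — Q = 855500.0 / 28.14867 ≈ 30392 N·m (5 s.f.)

30392 N·m


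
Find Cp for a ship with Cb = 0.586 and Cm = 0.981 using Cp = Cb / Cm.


Formula: Cp = Cb / Cm
Substituting: Cp = 0.586 / 0.981
Result: Cp ≈ 0.59735 (5 s.f.)

0.59735


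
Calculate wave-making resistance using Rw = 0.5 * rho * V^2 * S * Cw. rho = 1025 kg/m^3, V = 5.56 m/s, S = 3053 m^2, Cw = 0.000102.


Formula: Rw = 0.5 * rho * V^2 * S * Cw
Step 1 — V^2 = 5.56^2 = 30.9136
Step 2 — 0.5 * rho * V^2 = 0.5 * 1025 * 30.9136 = 15843.22
Step 3 — Rw = 15843.22 * 3053 * 0.000102 ≈ 4933.7 N (5 s.f.)

4933.7 N


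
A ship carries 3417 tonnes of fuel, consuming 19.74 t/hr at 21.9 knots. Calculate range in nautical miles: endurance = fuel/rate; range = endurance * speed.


Formula: endurance = fuel / rate; range = endurance * speed
Step 1 — endurance = 3417 / 19.74 = 173.1003 hours
Step 2 — range = 173.1003 * 21.9 ≈ 3790.9 nautical miles (5 s.f.)

3790.9 NM


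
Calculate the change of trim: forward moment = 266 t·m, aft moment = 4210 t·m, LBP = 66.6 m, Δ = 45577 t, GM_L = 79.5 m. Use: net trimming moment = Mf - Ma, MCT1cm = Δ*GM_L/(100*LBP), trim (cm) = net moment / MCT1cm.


Formula: net trimming moment = Mf - Ma; MCT1cm = Δ*GM_L/(100*LBP); trim = net moment / MCT1cm
Step 1 — net trimming moment = 266 - 4210 = -3944 t·m
Step 2 — MCT1cm = 45577 * 79.5 / (100 * 66.6) = 544.0498 t·m/cm
Step 3 — trim = -3944 / 544.0498 ≈ -7.2493 cm (5 s.f.)

-7.2493 cm


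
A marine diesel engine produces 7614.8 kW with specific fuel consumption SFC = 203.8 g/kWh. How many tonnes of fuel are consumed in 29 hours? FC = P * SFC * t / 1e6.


Formula: FC (tonnes) = P * SFC * t / 1,000,000
Step 1 — P * SFC * t = 7614.8 * 203.8 * 29 = 45004990.96 g
Step 2 — FC (tonnes) = 45004990.96 / 1,000,000 ≈ 45.005 tonnes (5 s.f.)

45.005 tonnes


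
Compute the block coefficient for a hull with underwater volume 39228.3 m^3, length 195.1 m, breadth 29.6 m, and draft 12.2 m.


Formula: Cb = V / (L * B * T)
Step 1 — L * B * T = 195.1 * 29.6 * 12.2 = 70454.512 m^3
Step 2 — Cb = 39228.3 / 70454.512 ≈ 0.55679 (5 s.f.)

0.55679


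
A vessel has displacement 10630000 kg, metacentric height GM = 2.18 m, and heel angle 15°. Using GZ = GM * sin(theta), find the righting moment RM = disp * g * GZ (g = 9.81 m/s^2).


Formula: GZ = GM * sin(theta); RM = disp * g * GZ
Step 1 — GZ = 2.18 * sin(15°) = 2.18 * 0.258819 = 0.564225 m
Step 2 — RM = 10630000 * 9.81 * 0.564225 ≈ 58838000 N·m (5 s.f.)

58838000 N·m


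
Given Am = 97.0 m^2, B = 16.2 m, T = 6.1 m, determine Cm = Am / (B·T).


Formula: Cm = Am / (B * T)
Step 1 — B * T = 16.2 * 6.1 = 98.82 m^2
Step 2 — Cm = 97.0 / 98.82 ≈ 0.98158 (5 s.f.)

0.98158


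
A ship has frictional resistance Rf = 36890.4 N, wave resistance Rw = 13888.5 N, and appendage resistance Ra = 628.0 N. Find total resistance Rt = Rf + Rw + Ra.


Formula: Rt = Rf + Rw + Ra
Substituting: Rt = 36890.4 + 13888.5 + 628.0
Result: Rt = 51406.9 N

51406.9 N


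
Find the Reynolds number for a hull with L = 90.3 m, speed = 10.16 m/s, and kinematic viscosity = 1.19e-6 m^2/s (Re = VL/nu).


Formula: Re = V * L / nu
Step 1 — V * L = 10.16 * 90.3 = 917.448 m^2/s
Step 2 — Re = 917.448 / 1.19e-6 = 7.71e+08

7.71e+08


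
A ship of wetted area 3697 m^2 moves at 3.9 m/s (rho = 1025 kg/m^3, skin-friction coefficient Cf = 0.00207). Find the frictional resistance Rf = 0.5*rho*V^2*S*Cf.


Formula: Rf = 0.5 * rho * V^2 * S * Cf
Step 1 — V^2 = 3.9^2 = 15.21
Step 2 — 0.5 * rho * V^2 = 0.5 * 1025 * 15.21 = 7795.125
Step 3 — Rf = 7795.125 * 3697 * 0.00207 ≈ 59654 N (5 s.f.)

59654 N


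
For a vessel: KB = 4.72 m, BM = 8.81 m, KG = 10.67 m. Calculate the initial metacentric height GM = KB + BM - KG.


Formula: GM = KB + BM - KG
Step 1 — KM = KB + BM = 4.72 + 8.81 = 13.53 m
Step 2 — GM = KM - KG = 13.53 - 10.67 = 2.86 m

2.86 m


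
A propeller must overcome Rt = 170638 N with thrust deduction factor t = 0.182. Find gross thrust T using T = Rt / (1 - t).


Formula: T = Rt / (1 - t)
Step 1 — (1 - t) = 1 - 0.182 = 0.818
Step 2 — T = 170638 / 0.818 ≈ 208600 N (5 s.f.)

208600 N


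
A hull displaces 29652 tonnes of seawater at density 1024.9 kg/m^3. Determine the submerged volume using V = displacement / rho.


Formula: V = mass / rho
Step 1 — convert tonnes to kg: 29652 t * 1000 = 29652000 kg
Step 2 — V = 29652000 / 1024.9 ≈ 28932 m^3 (5 s.f.)

28932 m^3


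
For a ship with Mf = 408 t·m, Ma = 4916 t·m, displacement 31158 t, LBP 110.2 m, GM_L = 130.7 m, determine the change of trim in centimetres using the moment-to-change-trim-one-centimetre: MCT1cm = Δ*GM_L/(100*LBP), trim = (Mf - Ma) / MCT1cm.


Formula: net trimming moment = Mf - Ma; MCT1cm = Δ*GM_L/(100*LBP); trim = net moment / MCT1cm
Step 1 — net trimming moment = 408 - 4916 = -4508 t·m
Step 2 — MCT1cm = 31158 * 130.7 / (100 * 110.2) = 369.5418 t·m/cm
Step 3 — trim = -4508 / 369.5418 ≈ -12.199 cm (5 s.f.)

-12.199 cm


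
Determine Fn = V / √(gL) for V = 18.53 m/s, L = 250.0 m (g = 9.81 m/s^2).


Formula: Fn = V / sqrt(g * L)
Step 1 — g * L = 9.81 * 250.0 = 2452.5
Step 2 — sqrt(g * L) = sqrt(2452.5) = 49.522722
Step 3 — Fn = 18.53 / 49.522722 ≈ 0.37417 (5 s.f.)

0.37417


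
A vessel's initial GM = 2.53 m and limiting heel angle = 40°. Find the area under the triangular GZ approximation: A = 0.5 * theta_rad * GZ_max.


Formula: GZ_max = GM * sin(theta); Area = 0.5 * theta_rad * GZ_max
Step 1 — GZ_max = 2.53 * sin(40°) = 2.53 * 0.642788 = 1.626254 m
Step 2 — theta_rad = 40 * pi/180 = 0.698132 rad
Step 3 — Area = 0.5 * 0.698132 * 1.626254 ≈ 0.56767 m·rad (5 s.f.)

0.56767 m·rad


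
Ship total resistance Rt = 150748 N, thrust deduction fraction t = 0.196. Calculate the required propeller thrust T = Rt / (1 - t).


Formula: T = Rt / (1 - t)
Step 1 — (1 - t) = 1 - 0.196 = 0.804
Step 2 — T = 150748 / 0.804 ≈ 187500 N (5 s.f.)

187500 N


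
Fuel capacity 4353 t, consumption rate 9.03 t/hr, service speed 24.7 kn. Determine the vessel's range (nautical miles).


Formula: endurance = fuel / rate; range = endurance * speed
Step 1 — endurance = 4353 / 9.03 = 482.0598 hours
Step 2 — range = 482.0598 * 24.7 ≈ 11907 nautical miles (5 s.f.)

11907 NM


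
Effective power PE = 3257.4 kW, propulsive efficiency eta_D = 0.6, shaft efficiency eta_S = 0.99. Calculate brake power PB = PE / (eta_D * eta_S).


Formula: PB = PE / (eta_D * eta_S)
Step 1 — combined efficiency = eta_D * eta_S = 0.6 * 0.99 = 0.594
Step 2 — PB = 3257.4 / 0.594 ≈ 5483.8 kW (5 s.f.)

5483.8 kW


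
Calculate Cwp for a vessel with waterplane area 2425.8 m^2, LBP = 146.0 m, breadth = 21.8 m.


Formula: Cwp = Aw / (L * B)
Step 1 — L * B = 146.0 * 21.8 = 3182.8 m^2
Step 2 — Cwp = 2425.8 / 3182.8 ≈ 0.76216 (5 s.f.)

0.76216


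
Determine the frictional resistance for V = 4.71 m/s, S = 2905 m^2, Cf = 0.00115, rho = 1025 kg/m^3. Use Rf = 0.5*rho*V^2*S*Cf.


Formula: Rf = 0.5 * rho * V^2 * S * Cf
Step 1 — V^2 = 4.71^2 = 22.1841
Step 2 — 0.5 * rho * V^2 = 0.5 * 1025 * 22.1841 = 11369.35125
Step 3 — Rf = 11369.35125 * 2905 * 0.00115 ≈ 37982 N (5 s.f.)

37982 N


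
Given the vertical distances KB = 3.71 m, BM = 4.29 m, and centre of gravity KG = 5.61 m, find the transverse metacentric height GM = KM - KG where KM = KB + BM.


Formula: GM = KB + BM - KG
Step 1 — KM = KB + BM = 3.71 + 4.29 = 8.0 m
Step 2 — GM = KM - KG = 8.0 - 5.61 = 2.39 m

2.39 m


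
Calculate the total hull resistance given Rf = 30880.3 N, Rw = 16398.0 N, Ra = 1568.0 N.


Formula: Rt = Rf + Rw + Ra
Substituting: Rt = 30880.3 + 16398.0 + 1568.0
Result: Rt = 48846.3 N

48846.3 N


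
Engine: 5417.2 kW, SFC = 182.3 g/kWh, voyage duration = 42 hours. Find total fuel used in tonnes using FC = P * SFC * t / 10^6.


Formula: FC (tonnes) = P * SFC * t / 1,000,000
Step 1 — P * SFC * t = 5417.2 * 182.3 * 42 = 41477333.52 g
Step 2 — FC (tonnes) = 41477333.52 / 1,000,000 ≈ 41.477 tonnes (5 s.f.)

41.477 tonnes


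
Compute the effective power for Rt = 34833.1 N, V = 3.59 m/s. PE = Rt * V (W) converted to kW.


Formula: PE = Rt * V / 1000 (kW)
Step 1 — PE (W) = 34833.1 * 3.59 = 125050.829 W
Step 2 — PE (kW) = 125050.829 / 1000 ≈ 125.05 kW (5 s.f.)

125.05 kW


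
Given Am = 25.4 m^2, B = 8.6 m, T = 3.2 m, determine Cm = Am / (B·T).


Formula: Cm = Am / (B * T)
Step 1 — B * T = 8.6 * 3.2 = 27.52 m^2
Step 2 — Cm = 25.4 / 27.52 ≈ 0.92297 (5 s.f.)

0.92297


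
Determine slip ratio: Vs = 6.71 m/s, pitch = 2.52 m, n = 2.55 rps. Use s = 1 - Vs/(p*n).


Formula: s = 1 - Vs / (p * n)
Step 1 — p * n = 2.52 * 2.55 = 6.426
Step 2 — Vs / (p*n) = 6.71 / 6.426 = 1.044195 (6 d.p.)
Step 3 — s = 1 - 1.044195 = -0.044195

-0.044195


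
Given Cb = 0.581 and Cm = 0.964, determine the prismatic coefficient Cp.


Formula: Cp = Cb / Cm
Substituting: Cp = 0.581 / 0.964
Result: Cp ≈ 0.60270 (5 s.f.)

0.60270


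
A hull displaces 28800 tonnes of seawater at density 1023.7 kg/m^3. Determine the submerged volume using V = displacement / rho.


Formula: V = mass / rho
Step 1 — convert tonnes to kg: 28800 t * 1000 = 28800000 kg
Step 2 — V = 28800000 / 1023.7 ≈ 28133 m^3 (5 s.f.)

28133 m^3


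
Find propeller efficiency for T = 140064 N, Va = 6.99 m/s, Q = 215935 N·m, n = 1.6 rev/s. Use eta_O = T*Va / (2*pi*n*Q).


Formula: eta = T * Va / (2 * pi * n * Q)
Step 1 — numerator = T * Va = 140064 * 6.99 = 979047.36
Step 2 — 2 * pi * n = 2 * pi * 1.6 = 10.053096
Step 3 — denominator = 10.053096 * 215935 = 2170815.28
Step 4 — eta = 979047.36 / 2170815.28 ≈ 0.45100 (5 s.f.)

0.45100


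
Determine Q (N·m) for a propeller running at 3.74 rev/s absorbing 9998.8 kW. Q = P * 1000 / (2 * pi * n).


Formula: Q = P_W / (2 * pi * n)
Step 1 — P_W = 9998.8 kW * 1000 = 9998800.0 W
Step 2 — 2 * pi * n = 2 * pi * 3.74 = 23.499113
Step 3 — Q = 9998800.0 / 23.499113 ≈ 425500 N·m (5 s.f.)

425500 N·m


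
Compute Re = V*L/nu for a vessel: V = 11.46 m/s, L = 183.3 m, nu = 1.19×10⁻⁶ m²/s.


Formula: Re = V * L / nu
Step 1 — V * L = 11.46 * 183.3 = 2100.618 m^2/s
Step 2 — Re = 2100.618 / 1.19e-6 = 1.77e+09

1.77e+09


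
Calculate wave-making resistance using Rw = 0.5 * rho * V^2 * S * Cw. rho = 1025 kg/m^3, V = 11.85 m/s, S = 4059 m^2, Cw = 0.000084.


Formula: Rw = 0.5 * rho * V^2 * S * Cw
Step 1 — V^2 = 11.85^2 = 140.4225
Step 2 — 0.5 * rho * V^2 = 0.5 * 1025 * 140.4225 = 71966.53125
Step 3 — Rw = 71966.53125 * 4059 * 0.000084 ≈ 24537 N (5 s.f.)

24537 N


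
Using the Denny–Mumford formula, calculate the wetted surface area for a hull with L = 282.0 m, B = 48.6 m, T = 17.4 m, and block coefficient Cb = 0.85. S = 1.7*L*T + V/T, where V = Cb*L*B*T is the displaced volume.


Formula: S = 1.7*L*T + V/T with V = Cb*L*B*T, i.e. S = L * (1.7*T + Cb*B)
Step 1 — 1.7*T = 1.7 * 17.4 = 29.58 m
Step 2 — Cb*B = 0.85 * 48.6 = 41.31 m
Step 3 — 1.7*T + Cb*B = 29.58 + 41.31 = 70.89 m
Step 4 — S = 282.0 * 70.89 ≈ 19991 m^2 (5 s.f.)

19991 m^2


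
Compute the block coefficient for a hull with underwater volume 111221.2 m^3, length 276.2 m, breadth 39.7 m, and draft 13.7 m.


Formula: Cb = V / (L * B * T)
Step 1 — L * B * T = 276.2 * 39.7 * 13.7 = 150222.418 m^3
Step 2 — Cb = 111221.2 / 150222.418 ≈ 0.74038 (5 s.f.)

0.74038


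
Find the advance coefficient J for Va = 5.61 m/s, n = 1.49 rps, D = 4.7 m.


Formula: J = Va / (n * D)
Step 1 — n * D = 1.49 * 4.7 = 7.003
Step 2 — J = 5.61 / 7.003 ≈ 0.80109 (5 s.f.)

0.80109


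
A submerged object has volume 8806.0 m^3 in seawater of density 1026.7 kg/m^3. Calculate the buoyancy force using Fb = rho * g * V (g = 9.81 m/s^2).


Formula: Fb = rho * g * V
Substituting: Fb = 1026.7 * 9.81 * 8806.0
Intermediate: 1026.7 * 9.81 = 10071.927
Result: Fb = 10071.927 * 8806.0 ≈ 88693000 N (5 s.f.)

88693000 N


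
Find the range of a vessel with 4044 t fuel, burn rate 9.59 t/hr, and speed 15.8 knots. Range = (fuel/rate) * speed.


Formula: endurance = fuel / rate; range = endurance * speed
Step 1 — endurance = 4044 / 9.59 = 421.6893 hours
Step 2 — range = 421.6893 * 15.8 ≈ 6662.7 nautical miles (5 s.f.)

6662.7 NM


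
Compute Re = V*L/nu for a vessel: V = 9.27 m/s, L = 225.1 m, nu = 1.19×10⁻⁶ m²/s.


Formula: Re = V * L / nu
Step 1 — V * L = 9.27 * 225.1 = 2086.677 m^2/s
Step 2 — Re = 2086.677 / 1.19e-6 = 1.75e+09

1.75e+09


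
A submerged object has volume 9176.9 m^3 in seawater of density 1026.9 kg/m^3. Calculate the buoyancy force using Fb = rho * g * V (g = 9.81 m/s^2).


Formula: Fb = rho * g * V
Substituting: Fb = 1026.9 * 9.81 * 9176.9
Intermediate: 1026.9 * 9.81 = 10073.889
Result: Fb = 10073.889 * 9176.9 ≈ 92447000 N (5 s.f.)

92447000 N


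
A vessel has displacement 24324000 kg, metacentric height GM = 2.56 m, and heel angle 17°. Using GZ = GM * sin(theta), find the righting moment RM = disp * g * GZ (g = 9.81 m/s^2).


Formula: GZ = GM * sin(theta); RM = disp * g * GZ
Step 1 — GZ = 2.56 * sin(17°) = 2.56 * 0.292372 = 0.748472 m
Step 2 — RM = 24324000 * 9.81 * 0.748472 ≈ 178600000 N·m (5 s.f.)

178600000 N·m


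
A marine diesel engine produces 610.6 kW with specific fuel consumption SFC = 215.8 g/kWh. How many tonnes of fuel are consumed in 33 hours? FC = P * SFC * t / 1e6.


Formula: FC (tonnes) = P * SFC * t / 1,000,000
Step 1 — P * SFC * t = 610.6 * 215.8 * 33 = 4348326.84 g
Step 2 — FC (tonnes) = 4348326.84 / 1,000,000 ≈ 4.3483 tonnes (5 s.f.)

4.3483 tonnes


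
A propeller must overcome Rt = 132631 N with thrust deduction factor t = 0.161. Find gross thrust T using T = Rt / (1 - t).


Formula: T = Rt / (1 - t)
Step 1 — (1 - t) = 1 - 0.161 = 0.839
Step 2 — T = 132631 / 0.839 ≈ 158080 N (5 s.f.)

158080 N


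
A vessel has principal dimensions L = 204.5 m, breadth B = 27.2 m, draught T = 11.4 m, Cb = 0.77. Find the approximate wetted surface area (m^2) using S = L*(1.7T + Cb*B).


Formula: S = 1.7*L*T + V/T with V = Cb*L*B*T, i.e. S = L * (1.7*T + Cb*B)
Step 1 — 1.7*T = 1.7 * 11.4 = 19.38 m
Step 2 — Cb*B = 0.77 * 27.2 = 20.944 m
Step 3 — 1.7*T + Cb*B = 19.38 + 20.944 = 40.324 m
Step 4 — S = 204.5 * 40.324 ≈ 8246.3 m^2 (5 s.f.)

8246.3 m^2


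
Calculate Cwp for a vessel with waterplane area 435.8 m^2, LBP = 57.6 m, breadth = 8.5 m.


Formula: Cwp = Aw / (L * B)
Step 1 — L * B = 57.6 * 8.5 = 489.6 m^2
Step 2 — Cwp = 435.8 / 489.6 ≈ 0.89011 (5 s.f.)

0.89011


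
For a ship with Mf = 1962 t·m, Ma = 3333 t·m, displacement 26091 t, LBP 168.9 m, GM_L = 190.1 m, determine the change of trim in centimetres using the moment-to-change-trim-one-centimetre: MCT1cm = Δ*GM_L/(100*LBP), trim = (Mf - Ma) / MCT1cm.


Formula: net trimming moment = Mf - Ma; MCT1cm = Δ*GM_L/(100*LBP); trim = net moment / MCT1cm
Step 1 — net trimming moment = 1962 - 3333 = -1371 t·m
Step 2 — MCT1cm = 26091 * 190.1 / (100 * 168.9) = 293.6589 t·m/cm
Step 3 — trim = -1371 / 293.6589 ≈ -4.6687 cm (5 s.f.)

-4.6687 cm


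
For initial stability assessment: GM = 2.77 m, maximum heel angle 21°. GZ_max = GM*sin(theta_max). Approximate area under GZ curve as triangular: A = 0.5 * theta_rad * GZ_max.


Formula: GZ_max = GM * sin(theta); Area = 0.5 * theta_rad * GZ_max
Step 1 — GZ_max = 2.77 * sin(21°) = 2.77 * 0.358368 = 0.992679 m
Step 2 — theta_rad = 21 * pi/180 = 0.366519 rad
Step 3 — Area = 0.5 * 0.366519 * 0.992679 ≈ 0.18192 m·rad (5 s.f.)

0.18192 m·rad


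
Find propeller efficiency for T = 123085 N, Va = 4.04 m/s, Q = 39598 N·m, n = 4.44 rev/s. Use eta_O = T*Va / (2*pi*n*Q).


Formula: eta = T * Va / (2 * pi * n * Q)
Step 1 — numerator = T * Va = 123085 * 4.04 = 497263.4
Step 2 — 2 * pi * n = 2 * pi * 4.44 = 27.897343
Step 3 — denominator = 27.897343 * 39598 = 1104678.99
Step 4 — eta = 497263.4 / 1104678.99 ≈ 0.45014 (5 s.f.)

0.45014
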